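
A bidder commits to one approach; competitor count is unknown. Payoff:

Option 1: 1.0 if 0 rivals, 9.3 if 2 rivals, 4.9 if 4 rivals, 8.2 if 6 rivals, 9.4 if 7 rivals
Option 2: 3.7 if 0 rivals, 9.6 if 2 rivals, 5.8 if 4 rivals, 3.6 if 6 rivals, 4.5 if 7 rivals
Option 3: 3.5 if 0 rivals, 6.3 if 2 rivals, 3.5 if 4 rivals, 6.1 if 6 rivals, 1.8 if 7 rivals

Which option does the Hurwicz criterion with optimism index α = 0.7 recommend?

Option 2

Option 1: 0.7·9.4 + 0.3·1.0 = 6.88
Option 2: 0.7·9.6 + 0.3·3.6 = 7.8
Option 3: 0.7·6.3 + 0.3·1.8 = 4.95
Highest Hurwicz score = 7.8 → Option 2.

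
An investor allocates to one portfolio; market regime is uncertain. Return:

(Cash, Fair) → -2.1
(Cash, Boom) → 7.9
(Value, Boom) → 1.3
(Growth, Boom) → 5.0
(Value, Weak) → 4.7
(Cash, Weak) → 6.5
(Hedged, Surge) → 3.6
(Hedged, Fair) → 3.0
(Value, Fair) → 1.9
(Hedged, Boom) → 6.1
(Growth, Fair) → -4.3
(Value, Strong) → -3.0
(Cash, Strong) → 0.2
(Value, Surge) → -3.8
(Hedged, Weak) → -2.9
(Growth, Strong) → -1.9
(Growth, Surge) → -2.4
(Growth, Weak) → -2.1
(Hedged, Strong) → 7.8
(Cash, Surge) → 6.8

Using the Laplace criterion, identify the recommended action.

Row averages: Cash=3.86, Value=0.22, Growth=-1.14, Hedged=3.52
Highest average = 3.86 → Cash.

Cash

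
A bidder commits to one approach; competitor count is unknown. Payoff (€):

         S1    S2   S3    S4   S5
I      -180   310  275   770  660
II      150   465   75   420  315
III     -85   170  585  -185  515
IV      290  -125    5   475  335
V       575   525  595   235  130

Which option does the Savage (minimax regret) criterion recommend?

Column bests: S1=575, S2=525, S3=595, S4=770, S5=660.
I regrets: 755, 215, 320, 0, 0 → max 755
II regrets: 425, 60, 520, 350, 345 → max 520
III regrets: 660, 355, 10, 955, 145 → max 955
IV regrets: 285, 650, 590, 295, 325 → max 650
V regrets: 0, 0, 0, 535, 530 → max 535
Smallest max regret = 520 → II.

II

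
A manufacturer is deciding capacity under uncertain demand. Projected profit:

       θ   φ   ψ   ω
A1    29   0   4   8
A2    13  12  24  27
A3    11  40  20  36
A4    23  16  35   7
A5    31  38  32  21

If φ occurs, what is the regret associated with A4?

24

Best payoff under φ is 40.
Regret = 40 − 16 = 24.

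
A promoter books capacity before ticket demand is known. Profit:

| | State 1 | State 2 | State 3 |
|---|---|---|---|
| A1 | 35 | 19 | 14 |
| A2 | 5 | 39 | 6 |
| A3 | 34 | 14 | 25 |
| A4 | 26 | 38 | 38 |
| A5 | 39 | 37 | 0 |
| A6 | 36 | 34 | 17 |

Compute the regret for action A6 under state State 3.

Best payoff under State 3 is 38.
Regret = 38 − 17 = 21.

21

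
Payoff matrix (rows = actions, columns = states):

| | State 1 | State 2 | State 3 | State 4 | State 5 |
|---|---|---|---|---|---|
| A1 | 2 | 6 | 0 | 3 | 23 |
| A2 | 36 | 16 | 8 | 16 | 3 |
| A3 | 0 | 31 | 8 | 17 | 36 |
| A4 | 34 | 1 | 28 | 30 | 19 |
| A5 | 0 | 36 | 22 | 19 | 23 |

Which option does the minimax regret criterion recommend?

A2

Column bests: State 1=36, State 2=36, State 3=28, State 4=30, State 5=36.
A1 regrets: 34, 30, 28, 27, 13 → max 34
A2 regrets: 0, 20, 20, 14, 33 → max 33
A3 regrets: 36, 5, 20, 13, 0 → max 36
A4 regrets: 2, 35, 0, 0, 17 → max 35
A5 regrets: 36, 0, 6, 11, 13 → max 36
Smallest max regret = 33 → A2.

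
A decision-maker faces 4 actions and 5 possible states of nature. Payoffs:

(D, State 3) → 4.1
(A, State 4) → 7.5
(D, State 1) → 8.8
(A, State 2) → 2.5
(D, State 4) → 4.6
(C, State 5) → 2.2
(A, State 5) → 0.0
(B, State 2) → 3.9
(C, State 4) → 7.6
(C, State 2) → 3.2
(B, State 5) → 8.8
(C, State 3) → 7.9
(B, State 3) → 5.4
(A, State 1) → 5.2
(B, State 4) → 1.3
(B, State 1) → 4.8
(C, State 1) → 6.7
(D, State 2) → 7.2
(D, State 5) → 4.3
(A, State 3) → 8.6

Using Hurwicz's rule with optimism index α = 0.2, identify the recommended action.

A: 0.2·8.6 + 0.8·0.0 = 1.72
B: 0.2·8.8 + 0.8·1.3 = 2.8
C: 0.2·7.9 + 0.8·2.2 = 3.34
D: 0.2·8.8 + 0.8·4.1 = 5.04
Highest Hurwicz score = 5.04 → D.

D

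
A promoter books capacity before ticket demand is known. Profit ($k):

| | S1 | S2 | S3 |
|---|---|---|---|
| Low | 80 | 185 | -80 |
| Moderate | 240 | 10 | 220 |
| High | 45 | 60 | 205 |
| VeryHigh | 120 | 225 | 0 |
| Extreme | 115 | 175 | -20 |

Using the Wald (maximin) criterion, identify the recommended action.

Row minima: Low=-80, Moderate=10, High=45, VeryHigh=0, Extreme=-20
Best worst-case = 45 → High.

High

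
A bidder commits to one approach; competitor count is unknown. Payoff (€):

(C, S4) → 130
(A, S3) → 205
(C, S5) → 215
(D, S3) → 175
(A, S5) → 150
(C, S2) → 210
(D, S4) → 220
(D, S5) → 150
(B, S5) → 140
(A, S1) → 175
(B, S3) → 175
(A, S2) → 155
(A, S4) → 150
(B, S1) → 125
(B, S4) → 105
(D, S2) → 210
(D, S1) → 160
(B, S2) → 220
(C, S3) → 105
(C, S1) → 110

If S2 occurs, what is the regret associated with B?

0

Best payoff under S2 is 220.
Regret = 220 − 220 = 0.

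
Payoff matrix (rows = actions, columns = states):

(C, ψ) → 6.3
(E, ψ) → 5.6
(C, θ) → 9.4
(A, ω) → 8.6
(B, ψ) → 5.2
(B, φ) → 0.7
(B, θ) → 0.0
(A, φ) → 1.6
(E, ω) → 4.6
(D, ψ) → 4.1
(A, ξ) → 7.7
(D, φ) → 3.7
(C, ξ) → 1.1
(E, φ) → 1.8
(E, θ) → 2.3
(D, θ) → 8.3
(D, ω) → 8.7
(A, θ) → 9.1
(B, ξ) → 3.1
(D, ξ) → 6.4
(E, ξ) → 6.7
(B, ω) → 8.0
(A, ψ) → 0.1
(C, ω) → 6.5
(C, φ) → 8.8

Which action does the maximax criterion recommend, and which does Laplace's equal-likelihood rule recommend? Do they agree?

maximax → C; laplace → C (agree)

Row maxima: A=9.1, B=8.0, C=9.4, D=8.7, E=6.7
Best best-case = 9.4 → C.
Row averages: A=5.42, B=3.4, C=6.42, D=6.24, E=4.2
Highest average = 6.42 → C.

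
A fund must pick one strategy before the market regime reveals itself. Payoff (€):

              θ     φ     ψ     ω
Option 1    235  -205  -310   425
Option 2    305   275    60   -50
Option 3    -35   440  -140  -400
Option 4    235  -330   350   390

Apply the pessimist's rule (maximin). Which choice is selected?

Option 2

Row minima: Option 1=-310, Option 2=-50, Option 3=-400, Option 4=-330
Best worst-case = -50 → Option 2.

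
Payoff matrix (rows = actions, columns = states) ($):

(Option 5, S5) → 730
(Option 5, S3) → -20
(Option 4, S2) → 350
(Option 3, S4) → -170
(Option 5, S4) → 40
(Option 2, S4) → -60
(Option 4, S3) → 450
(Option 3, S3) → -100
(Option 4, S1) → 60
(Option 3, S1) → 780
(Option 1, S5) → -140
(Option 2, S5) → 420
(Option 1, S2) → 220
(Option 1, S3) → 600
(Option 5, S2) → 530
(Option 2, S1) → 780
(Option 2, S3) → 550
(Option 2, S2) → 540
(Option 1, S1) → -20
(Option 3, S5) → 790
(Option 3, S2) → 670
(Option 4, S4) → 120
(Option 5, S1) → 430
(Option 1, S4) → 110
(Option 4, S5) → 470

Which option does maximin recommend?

Row minima: Option 1=-140, Option 2=-60, Option 3=-170, Option 4=60, Option 5=-20
Best worst-case = 60 → Option 4.

Option 4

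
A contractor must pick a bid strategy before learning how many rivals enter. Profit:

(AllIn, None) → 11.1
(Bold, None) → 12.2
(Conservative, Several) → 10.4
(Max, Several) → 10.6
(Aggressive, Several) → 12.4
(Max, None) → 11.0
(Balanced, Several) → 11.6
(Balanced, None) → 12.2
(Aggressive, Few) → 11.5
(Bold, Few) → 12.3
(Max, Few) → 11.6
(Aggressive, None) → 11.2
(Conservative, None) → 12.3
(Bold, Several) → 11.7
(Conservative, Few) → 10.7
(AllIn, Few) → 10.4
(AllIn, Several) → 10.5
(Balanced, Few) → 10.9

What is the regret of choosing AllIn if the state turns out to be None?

Best payoff under None is 12.3.
Regret = 12.3 − 11.1 = 1.2.

1.2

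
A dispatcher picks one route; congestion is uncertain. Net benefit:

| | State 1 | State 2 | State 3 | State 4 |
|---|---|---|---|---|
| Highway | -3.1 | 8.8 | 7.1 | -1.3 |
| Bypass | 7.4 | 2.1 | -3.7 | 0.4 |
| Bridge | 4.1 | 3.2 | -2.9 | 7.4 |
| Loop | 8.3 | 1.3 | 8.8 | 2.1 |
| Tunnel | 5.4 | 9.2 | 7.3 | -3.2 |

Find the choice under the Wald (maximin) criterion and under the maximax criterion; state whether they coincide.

Row minima: Highway=-3.1, Bypass=-3.7, Bridge=-2.9, Loop=1.3, Tunnel=-3.2
Best worst-case = 1.3 → Loop.
Row maxima: Highway=8.8, Bypass=7.4, Bridge=7.4, Loop=8.8, Tunnel=9.2
Best best-case = 9.2 → Tunnel.

maximin → Loop; maximax → Tunnel (disagree)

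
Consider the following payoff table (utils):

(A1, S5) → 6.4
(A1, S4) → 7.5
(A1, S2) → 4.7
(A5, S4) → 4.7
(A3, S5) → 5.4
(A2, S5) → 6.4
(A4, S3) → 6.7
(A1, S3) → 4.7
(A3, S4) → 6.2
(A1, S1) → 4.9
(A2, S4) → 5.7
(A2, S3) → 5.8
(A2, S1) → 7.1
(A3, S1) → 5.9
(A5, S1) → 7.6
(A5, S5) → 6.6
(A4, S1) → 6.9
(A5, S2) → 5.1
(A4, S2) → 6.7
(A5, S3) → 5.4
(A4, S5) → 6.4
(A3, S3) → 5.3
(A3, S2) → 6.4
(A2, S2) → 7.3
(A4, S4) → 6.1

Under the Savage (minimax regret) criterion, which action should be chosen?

Column bests: S1=7.6, S2=7.3, S3=6.7, S4=7.5, S5=6.6.
A1 regrets: 2.7, 2.6, 2.0, 0.0, 0.2 → max 2.7
A2 regrets: 0.5, 0.0, 0.9, 1.8, 0.2 → max 1.8
A3 regrets: 1.7, 0.9, 1.4, 1.3, 1.2 → max 1.7
A4 regrets: 0.7, 0.6, 0.0, 1.4, 0.2 → max 1.4
A5 regrets: 0.0, 2.2, 1.3, 2.8, 0.0 → max 2.8
Smallest max regret = 1.4 → A4.

A4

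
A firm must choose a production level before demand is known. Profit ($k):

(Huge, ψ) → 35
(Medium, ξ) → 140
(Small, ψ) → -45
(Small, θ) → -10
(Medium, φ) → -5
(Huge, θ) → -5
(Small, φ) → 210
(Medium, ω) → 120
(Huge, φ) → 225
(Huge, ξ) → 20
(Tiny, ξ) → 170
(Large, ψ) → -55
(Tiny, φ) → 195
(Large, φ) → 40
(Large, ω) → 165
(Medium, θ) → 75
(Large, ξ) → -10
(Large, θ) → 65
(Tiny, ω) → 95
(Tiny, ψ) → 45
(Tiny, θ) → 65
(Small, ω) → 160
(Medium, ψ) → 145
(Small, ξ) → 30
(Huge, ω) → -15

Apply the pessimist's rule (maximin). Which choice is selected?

Tiny

Row minima: Tiny=45, Small=-45, Medium=-5, Large=-55, Huge=-15
Best worst-case = 45 → Tiny.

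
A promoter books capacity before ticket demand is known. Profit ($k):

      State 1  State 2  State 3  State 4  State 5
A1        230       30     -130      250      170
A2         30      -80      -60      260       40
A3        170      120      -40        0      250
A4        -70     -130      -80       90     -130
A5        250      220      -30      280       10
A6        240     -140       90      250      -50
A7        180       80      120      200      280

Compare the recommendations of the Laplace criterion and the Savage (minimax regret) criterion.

Row averages: A1=110, A2=38, A3=100, A4=-64, A5=146, A6=78, A7=172
Highest average = 172 → A7.
Column bests: State 1=250, State 2=220, State 3=120, State 4=280, State 5=280.
A1 regrets: 20, 190, 250, 30, 110 → max 250
A2 regrets: 220, 300, 180, 20, 240 → max 300
A3 regrets: 80, 100, 160, 280, 30 → max 280
A4 regrets: 320, 350, 200, 190, 410 → max 410
A5 regrets: 0, 0, 150, 0, 270 → max 270
A6 regrets: 10, 360, 30, 30, 330 → max 360
A7 regrets: 70, 140, 0, 80, 0 → max 140
Smallest max regret = 140 → A7.

laplace → A7; minimax regret → A7 (agree)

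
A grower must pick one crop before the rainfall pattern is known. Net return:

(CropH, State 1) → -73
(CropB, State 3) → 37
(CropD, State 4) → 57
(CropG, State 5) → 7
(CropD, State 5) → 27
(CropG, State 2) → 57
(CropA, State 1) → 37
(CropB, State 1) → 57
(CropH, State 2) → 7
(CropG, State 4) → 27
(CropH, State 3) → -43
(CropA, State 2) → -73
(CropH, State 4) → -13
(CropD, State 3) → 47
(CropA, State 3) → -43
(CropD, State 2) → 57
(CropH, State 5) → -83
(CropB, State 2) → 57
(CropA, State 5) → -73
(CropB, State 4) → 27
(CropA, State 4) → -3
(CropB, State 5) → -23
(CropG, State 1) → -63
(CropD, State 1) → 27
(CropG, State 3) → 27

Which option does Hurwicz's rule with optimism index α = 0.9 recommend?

CropH: 0.9·7 + 0.1·(-83) = -2
CropB: 0.9·57 + 0.1·(-23) = 49
CropA: 0.9·37 + 0.1·(-73) = 26
CropD: 0.9·57 + 0.1·27 = 54
CropG: 0.9·57 + 0.1·(-63) = 45
Highest Hurwicz score = 54 → CropD.

CropD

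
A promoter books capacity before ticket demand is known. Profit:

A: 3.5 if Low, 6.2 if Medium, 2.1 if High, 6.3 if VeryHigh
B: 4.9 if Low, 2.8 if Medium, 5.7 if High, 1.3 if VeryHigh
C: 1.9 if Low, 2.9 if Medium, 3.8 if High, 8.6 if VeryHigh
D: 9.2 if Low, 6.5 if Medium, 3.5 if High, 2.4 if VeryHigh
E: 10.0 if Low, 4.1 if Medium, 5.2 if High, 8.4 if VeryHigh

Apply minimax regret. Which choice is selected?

E

Column bests: Low=10.0, Medium=6.5, High=5.7, VeryHigh=8.6.
A regrets: 6.5, 0.3, 3.6, 2.3 → max 6.5
B regrets: 5.1, 3.7, 0.0, 7.3 → max 7.3
C regrets: 8.1, 3.6, 1.9, 0.0 → max 8.1
D regrets: 0.8, 0.0, 2.2, 6.2 → max 6.2
E regrets: 0.0, 2.4, 0.5, 0.2 → max 2.4
Smallest max regret = 2.4 → E.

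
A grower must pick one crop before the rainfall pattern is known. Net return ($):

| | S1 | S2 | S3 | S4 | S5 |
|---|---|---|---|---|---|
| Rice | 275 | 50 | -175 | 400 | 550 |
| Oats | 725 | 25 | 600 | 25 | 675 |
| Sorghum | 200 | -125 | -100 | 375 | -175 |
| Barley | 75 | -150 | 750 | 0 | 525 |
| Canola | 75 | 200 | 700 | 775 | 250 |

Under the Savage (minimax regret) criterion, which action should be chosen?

Canola

Column bests: S1=725, S2=200, S3=750, S4=775, S5=675.
Rice regrets: 450, 150, 925, 375, 125 → max 925
Oats regrets: 0, 175, 150, 750, 0 → max 750
Sorghum regrets: 525, 325, 850, 400, 850 → max 850
Barley regrets: 650, 350, 0, 775, 150 → max 775
Canola regrets: 650, 0, 50, 0, 425 → max 650
Smallest max regret = 650 → Canola.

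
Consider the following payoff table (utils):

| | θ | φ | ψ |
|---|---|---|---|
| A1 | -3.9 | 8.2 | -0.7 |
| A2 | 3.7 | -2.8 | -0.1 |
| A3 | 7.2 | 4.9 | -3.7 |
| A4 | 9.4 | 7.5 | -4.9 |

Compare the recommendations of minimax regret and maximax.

Column bests: θ=9.4, φ=8.2, ψ=-0.1.
A1 regrets: 13.3, 0.0, 0.6 → max 13.3
A2 regrets: 5.7, 11.0, 0.0 → max 11.0
A3 regrets: 2.2, 3.3, 3.6 → max 3.6
A4 regrets: 0.0, 0.7, 4.8 → max 4.8
Smallest max regret = 3.6 → A3.
Row maxima: A1=8.2, A2=3.7, A3=7.2, A4=9.4
Best best-case = 9.4 → A4.

minimax regret → A3; maximax → A4 (disagree)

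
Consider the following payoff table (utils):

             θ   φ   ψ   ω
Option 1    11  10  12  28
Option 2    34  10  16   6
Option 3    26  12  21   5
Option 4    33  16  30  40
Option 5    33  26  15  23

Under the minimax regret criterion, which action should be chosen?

Option 4

Column bests: θ=34, φ=26, ψ=30, ω=40.
Option 1 regrets: 23, 16, 18, 12 → max 23
Option 2 regrets: 0, 16, 14, 34 → max 34
Option 3 regrets: 8, 14, 9, 35 → max 35
Option 4 regrets: 1, 10, 0, 0 → max 10
Option 5 regrets: 1, 0, 15, 17 → max 17
Smallest max regret = 10 → Option 4.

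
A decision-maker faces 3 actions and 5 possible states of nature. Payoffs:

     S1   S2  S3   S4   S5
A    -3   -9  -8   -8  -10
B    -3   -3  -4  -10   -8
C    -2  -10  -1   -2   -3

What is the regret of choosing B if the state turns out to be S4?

8

Best payoff under S4 is -2.
Regret = -2 − (-10) = 8.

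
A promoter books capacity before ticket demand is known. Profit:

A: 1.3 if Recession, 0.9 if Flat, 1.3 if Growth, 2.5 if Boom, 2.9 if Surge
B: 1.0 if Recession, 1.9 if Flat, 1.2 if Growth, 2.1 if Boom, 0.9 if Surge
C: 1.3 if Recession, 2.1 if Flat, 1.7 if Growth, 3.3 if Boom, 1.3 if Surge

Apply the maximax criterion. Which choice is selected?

Row maxima: A=2.9, B=2.1, C=3.3
Best best-case = 3.3 → C.

C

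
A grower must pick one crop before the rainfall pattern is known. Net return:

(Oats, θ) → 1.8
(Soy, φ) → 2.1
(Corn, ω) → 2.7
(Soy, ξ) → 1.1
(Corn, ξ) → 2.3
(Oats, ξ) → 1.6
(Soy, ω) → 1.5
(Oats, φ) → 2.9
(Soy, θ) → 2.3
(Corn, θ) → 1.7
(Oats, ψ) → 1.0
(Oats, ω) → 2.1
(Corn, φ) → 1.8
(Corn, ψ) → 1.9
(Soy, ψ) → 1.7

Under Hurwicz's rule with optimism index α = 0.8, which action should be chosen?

Soy: 0.8·2.3 + 0.2·1.1 = 2.06
Oats: 0.8·2.9 + 0.2·1.0 = 2.52
Corn: 0.8·2.7 + 0.2·1.7 = 2.5
Highest Hurwicz score = 2.52 → Oats.

Oats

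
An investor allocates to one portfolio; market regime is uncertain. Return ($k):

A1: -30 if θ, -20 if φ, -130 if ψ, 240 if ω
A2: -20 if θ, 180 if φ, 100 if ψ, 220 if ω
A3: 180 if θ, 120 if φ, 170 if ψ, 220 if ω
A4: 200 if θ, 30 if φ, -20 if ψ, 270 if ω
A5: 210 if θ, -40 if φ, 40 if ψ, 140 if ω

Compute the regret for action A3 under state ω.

Best payoff under ω is 270.
Regret = 270 − 220 = 50.

50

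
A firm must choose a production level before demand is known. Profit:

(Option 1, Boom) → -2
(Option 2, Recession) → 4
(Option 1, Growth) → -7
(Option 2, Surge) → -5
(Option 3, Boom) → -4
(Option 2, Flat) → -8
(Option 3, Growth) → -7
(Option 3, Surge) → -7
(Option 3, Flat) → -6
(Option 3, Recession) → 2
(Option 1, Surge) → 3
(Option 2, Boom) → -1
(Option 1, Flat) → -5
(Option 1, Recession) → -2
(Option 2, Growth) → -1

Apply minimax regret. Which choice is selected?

Column bests: Recession=4, Flat=-5, Growth=-1, Boom=-1, Surge=3.
Option 1 regrets: 6, 0, 6, 1, 0 → max 6
Option 2 regrets: 0, 3, 0, 0, 8 → max 8
Option 3 regrets: 2, 1, 6, 3, 10 → max 10
Smallest max regret = 6 → Option 1.

Option 1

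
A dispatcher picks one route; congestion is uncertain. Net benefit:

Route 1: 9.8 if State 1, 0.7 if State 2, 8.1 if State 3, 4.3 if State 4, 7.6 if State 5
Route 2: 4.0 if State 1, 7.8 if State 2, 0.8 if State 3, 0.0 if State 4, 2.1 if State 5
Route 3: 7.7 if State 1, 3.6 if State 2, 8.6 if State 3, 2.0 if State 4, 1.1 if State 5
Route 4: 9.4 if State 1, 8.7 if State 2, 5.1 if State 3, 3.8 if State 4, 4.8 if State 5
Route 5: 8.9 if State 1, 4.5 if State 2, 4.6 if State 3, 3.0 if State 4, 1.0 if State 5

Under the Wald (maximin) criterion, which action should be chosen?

Row minima: Route 1=0.7, Route 2=0.0, Route 3=1.1, Route 4=3.8, Route 5=1.0
Best worst-case = 3.8 → Route 4.

Route 4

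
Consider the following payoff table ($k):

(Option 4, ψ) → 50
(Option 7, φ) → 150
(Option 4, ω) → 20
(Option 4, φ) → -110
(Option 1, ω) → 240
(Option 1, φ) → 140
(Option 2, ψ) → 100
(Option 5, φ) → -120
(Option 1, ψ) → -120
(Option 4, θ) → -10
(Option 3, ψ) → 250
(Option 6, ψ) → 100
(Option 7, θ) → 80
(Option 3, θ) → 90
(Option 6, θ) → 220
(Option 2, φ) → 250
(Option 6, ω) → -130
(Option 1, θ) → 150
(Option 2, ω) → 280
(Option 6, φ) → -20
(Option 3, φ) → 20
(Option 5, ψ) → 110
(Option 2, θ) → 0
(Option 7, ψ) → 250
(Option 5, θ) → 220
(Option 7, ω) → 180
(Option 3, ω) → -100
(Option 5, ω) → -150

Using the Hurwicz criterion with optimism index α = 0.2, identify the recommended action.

Option 7

Option 1: 0.2·240 + 0.8·(-120) = -48
Option 2: 0.2·280 + 0.8·0 = 56
Option 3: 0.2·250 + 0.8·(-100) = -30
Option 4: 0.2·50 + 0.8·(-110) = -78
Option 5: 0.2·220 + 0.8·(-150) = -76
Option 6: 0.2·220 + 0.8·(-130) = -60
Option 7: 0.2·250 + 0.8·80 = 114
Highest Hurwicz score = 114 → Option 7.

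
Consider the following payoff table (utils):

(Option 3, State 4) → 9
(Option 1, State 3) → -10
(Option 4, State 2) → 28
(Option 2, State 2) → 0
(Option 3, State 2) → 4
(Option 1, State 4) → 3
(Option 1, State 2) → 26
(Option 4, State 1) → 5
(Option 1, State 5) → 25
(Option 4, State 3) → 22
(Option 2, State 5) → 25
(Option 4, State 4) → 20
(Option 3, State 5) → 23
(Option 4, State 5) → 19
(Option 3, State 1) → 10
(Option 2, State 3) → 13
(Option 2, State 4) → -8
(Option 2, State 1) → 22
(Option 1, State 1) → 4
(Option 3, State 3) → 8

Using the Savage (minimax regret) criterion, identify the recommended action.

Option 4

Column bests: State 1=22, State 2=28, State 3=22, State 4=20, State 5=25.
Option 1 regrets: 18, 2, 32, 17, 0 → max 32
Option 2 regrets: 0, 28, 9, 28, 0 → max 28
Option 3 regrets: 12, 24, 14, 11, 2 → max 24
Option 4 regrets: 17, 0, 0, 0, 6 → max 17
Smallest max regret = 17 → Option 4.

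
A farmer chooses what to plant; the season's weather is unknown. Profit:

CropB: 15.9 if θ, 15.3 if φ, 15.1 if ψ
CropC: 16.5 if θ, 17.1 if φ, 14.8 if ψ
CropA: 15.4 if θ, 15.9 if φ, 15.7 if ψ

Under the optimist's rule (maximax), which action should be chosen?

Row maxima: CropB=15.9, CropC=17.1, CropA=15.9
Best best-case = 17.1 → CropC.

CropC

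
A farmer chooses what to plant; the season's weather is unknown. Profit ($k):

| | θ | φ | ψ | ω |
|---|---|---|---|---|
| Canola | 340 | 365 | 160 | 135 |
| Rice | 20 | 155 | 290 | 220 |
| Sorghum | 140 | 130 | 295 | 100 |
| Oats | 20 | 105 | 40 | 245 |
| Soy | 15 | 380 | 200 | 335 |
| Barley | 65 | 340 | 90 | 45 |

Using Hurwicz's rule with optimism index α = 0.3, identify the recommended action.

Canola: 0.3·365 + 0.7·135 = 204
Rice: 0.3·290 + 0.7·20 = 101
Sorghum: 0.3·295 + 0.7·100 = 158.5
Oats: 0.3·245 + 0.7·20 = 87.5
Soy: 0.3·380 + 0.7·15 = 124.5
Barley: 0.3·340 + 0.7·45 = 133.5
Highest Hurwicz score = 204 → Canola.

Canola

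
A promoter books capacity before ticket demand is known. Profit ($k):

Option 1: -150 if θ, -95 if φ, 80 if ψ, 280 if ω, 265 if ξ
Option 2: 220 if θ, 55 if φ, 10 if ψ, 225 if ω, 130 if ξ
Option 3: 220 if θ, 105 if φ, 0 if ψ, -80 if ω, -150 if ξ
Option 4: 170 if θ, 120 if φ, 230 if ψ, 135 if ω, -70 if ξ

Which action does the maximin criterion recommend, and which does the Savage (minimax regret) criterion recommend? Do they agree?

maximin → Option 2; minimax regret → Option 2 (agree)

Row minima: Option 1=-150, Option 2=10, Option 3=-150, Option 4=-70
Best worst-case = 10 → Option 2.
Column bests: θ=220, φ=120, ψ=230, ω=280, ξ=265.
Option 1 regrets: 370, 215, 150, 0, 0 → max 370
Option 2 regrets: 0, 65, 220, 55, 135 → max 220
Option 3 regrets: 0, 15, 230, 360, 415 → max 415
Option 4 regrets: 50, 0, 0, 145, 335 → max 335
Smallest max regret = 220 → Option 2.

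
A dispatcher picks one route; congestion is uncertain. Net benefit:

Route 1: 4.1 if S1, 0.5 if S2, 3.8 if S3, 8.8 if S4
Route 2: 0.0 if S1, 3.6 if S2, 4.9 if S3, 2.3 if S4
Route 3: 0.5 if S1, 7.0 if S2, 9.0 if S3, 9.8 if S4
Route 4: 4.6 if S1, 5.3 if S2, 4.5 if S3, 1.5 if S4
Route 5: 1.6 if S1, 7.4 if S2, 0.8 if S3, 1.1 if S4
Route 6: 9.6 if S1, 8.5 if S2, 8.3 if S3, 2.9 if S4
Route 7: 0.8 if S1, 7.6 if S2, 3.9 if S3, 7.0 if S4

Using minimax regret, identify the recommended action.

Column bests: S1=9.6, S2=8.5, S3=9.0, S4=9.8.
Route 1 regrets: 5.5, 8.0, 5.2, 1.0 → max 8.0
Route 2 regrets: 9.6, 4.9, 4.1, 7.5 → max 9.6
Route 3 regrets: 9.1, 1.5, 0.0, 0.0 → max 9.1
Route 4 regrets: 5.0, 3.2, 4.5, 8.3 → max 8.3
Route 5 regrets: 8.0, 1.1, 8.2, 8.7 → max 8.7
Route 6 regrets: 0.0, 0.0, 0.7, 6.9 → max 6.9
Route 7 regrets: 8.8, 0.9, 5.1, 2.8 → max 8.8
Smallest max regret = 6.9 → Route 6.

Route 6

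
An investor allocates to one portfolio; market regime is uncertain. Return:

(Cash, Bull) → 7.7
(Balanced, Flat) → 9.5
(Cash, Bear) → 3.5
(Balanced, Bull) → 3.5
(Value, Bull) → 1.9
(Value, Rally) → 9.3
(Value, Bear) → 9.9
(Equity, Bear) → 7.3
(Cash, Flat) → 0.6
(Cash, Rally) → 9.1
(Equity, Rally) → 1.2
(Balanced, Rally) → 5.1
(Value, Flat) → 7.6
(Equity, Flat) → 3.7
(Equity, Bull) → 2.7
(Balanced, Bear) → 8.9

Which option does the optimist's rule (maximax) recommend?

Value

Row maxima: Cash=9.1, Equity=7.3, Balanced=9.5, Value=9.9
Best best-case = 9.9 → Value.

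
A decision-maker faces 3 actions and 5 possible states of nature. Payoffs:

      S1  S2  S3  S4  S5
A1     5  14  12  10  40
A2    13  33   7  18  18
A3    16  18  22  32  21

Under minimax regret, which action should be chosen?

A3

Column bests: S1=16, S2=33, S3=22, S4=32, S5=40.
A1 regrets: 11, 19, 10, 22, 0 → max 22
A2 regrets: 3, 0, 15, 14, 22 → max 22
A3 regrets: 0, 15, 0, 0, 19 → max 19
Smallest max regret = 19 → A3.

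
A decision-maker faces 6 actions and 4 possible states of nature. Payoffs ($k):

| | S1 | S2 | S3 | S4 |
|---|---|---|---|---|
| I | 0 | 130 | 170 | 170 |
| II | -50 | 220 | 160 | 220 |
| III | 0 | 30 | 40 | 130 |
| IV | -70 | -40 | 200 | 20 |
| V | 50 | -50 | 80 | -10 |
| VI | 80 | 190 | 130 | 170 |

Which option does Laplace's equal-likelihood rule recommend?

VI

Row averages: I=117.5, II=137.5, III=50, IV=27.5, V=17.5, VI=142.5
Highest average = 142.5 → VI.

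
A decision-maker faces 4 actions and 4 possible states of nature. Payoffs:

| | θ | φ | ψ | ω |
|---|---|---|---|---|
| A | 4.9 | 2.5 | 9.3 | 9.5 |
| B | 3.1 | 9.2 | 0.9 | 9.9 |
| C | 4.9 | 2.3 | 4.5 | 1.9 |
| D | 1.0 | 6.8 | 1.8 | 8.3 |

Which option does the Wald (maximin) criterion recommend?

A

Row minima: A=2.5, B=0.9, C=1.9, D=1.0
Best worst-case = 2.5 → A.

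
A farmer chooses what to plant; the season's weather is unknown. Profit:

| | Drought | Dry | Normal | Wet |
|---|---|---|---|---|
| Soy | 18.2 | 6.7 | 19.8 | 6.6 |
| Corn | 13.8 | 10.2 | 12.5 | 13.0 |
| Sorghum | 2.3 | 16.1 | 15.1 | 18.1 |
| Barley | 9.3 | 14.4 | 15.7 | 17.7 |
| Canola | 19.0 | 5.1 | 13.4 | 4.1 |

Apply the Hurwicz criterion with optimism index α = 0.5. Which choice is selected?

Soy: 0.5·19.8 + 0.5·6.6 = 13.2
Corn: 0.5·13.8 + 0.5·10.2 = 12
Sorghum: 0.5·18.1 + 0.5·2.3 = 10.2
Barley: 0.5·17.7 + 0.5·9.3 = 13.5
Canola: 0.5·19.0 + 0.5·4.1 = 11.55
Highest Hurwicz score = 13.5 → Barley.

Barley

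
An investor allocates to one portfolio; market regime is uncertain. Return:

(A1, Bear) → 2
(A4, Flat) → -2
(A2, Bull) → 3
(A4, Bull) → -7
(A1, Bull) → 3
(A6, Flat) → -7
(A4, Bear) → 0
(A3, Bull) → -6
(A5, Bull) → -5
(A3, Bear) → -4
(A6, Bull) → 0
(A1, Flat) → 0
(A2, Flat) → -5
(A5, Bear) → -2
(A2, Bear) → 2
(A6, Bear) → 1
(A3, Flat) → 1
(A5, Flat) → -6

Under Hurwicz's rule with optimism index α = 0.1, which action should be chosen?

A1

A1: 0.1·3 + 0.9·0 = 0.3
A2: 0.1·3 + 0.9·(-5) = -4.2
A3: 0.1·1 + 0.9·(-6) = -5.3
A4: 0.1·0 + 0.9·(-7) = -6.3
A5: 0.1·(-2) + 0.9·(-6) = -5.6
A6: 0.1·1 + 0.9·(-7) = -6.2
Highest Hurwicz score = 0.3 → A1.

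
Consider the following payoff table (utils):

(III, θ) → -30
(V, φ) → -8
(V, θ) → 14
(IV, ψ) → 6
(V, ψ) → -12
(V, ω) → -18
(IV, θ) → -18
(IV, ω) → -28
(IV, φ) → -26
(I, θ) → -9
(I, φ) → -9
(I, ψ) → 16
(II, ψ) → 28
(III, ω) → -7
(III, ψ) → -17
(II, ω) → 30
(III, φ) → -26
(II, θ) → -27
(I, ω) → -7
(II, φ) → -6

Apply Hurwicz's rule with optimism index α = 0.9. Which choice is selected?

II

I: 0.9·16 + 0.1·(-9) = 13.5
II: 0.9·30 + 0.1·(-27) = 24.3
III: 0.9·(-7) + 0.1·(-30) = -9.3
IV: 0.9·6 + 0.1·(-28) = 2.6
V: 0.9·14 + 0.1·(-18) = 10.8
Highest Hurwicz score = 24.3 → II.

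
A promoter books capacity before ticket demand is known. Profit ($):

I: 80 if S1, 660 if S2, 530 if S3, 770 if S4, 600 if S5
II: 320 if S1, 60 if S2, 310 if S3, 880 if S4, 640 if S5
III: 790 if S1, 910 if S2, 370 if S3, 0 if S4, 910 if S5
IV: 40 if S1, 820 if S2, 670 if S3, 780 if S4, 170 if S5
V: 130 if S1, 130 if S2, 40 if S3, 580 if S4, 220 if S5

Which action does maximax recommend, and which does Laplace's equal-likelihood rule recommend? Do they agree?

Row maxima: I=770, II=880, III=910, IV=820, V=580
Best best-case = 910 → III.
Row averages: I=528, II=442, III=596, IV=496, V=220
Highest average = 596 → III.

maximax → III; laplace → III (agree)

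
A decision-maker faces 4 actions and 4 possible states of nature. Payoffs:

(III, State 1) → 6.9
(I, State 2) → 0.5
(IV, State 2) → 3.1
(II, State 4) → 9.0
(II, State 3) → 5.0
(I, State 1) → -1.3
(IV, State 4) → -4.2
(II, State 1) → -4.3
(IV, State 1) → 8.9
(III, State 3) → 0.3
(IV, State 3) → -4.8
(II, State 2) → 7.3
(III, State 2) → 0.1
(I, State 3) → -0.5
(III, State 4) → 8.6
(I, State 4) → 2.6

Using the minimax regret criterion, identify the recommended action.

Column bests: State 1=8.9, State 2=7.3, State 3=5.0, State 4=9.0.
I regrets: 10.2, 6.8, 5.5, 6.4 → max 10.2
II regrets: 13.2, 0.0, 0.0, 0.0 → max 13.2
III regrets: 2.0, 7.2, 4.7, 0.4 → max 7.2
IV regrets: 0.0, 4.2, 9.8, 13.2 → max 13.2
Smallest max regret = 7.2 → III.

III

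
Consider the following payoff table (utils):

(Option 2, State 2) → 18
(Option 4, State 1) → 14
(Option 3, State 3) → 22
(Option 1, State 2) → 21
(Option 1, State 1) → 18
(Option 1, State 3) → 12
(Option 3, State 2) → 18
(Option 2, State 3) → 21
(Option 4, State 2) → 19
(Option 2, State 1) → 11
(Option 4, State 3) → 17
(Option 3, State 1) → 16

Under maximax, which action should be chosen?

Row maxima: Option 1=21, Option 2=21, Option 3=22, Option 4=19
Best best-case = 22 → Option 3.

Option 3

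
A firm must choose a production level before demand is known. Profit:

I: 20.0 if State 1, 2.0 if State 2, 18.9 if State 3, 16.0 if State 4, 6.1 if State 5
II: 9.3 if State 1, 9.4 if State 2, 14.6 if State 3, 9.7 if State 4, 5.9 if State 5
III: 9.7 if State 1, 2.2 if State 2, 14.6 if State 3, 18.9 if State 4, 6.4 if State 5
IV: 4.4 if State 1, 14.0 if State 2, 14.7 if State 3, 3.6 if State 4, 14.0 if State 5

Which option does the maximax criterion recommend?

Row maxima: I=20.0, II=14.6, III=18.9, IV=14.7
Best best-case = 20.0 → I.

I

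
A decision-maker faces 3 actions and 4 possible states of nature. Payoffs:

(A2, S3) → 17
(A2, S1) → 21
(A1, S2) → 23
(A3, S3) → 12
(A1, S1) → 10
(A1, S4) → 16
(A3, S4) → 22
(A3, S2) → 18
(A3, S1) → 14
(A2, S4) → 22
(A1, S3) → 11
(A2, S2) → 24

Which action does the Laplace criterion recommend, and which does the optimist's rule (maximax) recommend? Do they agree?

Row averages: A1=15, A2=21, A3=16.5
Highest average = 21 → A2.
Row maxima: A1=23, A2=24, A3=22
Best best-case = 24 → A2.

laplace → A2; maximax → A2 (agree)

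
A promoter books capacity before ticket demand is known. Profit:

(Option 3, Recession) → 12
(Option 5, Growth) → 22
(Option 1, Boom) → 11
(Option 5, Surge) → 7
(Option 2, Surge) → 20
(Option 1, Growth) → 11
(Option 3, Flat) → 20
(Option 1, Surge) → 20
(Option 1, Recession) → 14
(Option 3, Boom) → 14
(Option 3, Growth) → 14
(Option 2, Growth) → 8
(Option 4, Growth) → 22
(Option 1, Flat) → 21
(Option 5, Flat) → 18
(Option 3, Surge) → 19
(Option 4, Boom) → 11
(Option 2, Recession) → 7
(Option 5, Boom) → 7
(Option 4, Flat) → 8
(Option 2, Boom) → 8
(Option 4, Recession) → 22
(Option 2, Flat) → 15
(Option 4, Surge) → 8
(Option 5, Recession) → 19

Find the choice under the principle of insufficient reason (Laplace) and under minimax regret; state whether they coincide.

Row averages: Option 1=15.4, Option 2=11.6, Option 3=15.8, Option 4=14.2, Option 5=14.6
Highest average = 15.8 → Option 3.
Column bests: Recession=22, Flat=21, Growth=22, Boom=14, Surge=20.
Option 1 regrets: 8, 0, 11, 3, 0 → max 11
Option 2 regrets: 15, 6, 14, 6, 0 → max 15
Option 3 regrets: 10, 1, 8, 0, 1 → max 10
Option 4 regrets: 0, 13, 0, 3, 12 → max 13
Option 5 regrets: 3, 3, 0, 7, 13 → max 13
Smallest max regret = 10 → Option 3.

laplace → Option 3; minimax regret → Option 3 (agree)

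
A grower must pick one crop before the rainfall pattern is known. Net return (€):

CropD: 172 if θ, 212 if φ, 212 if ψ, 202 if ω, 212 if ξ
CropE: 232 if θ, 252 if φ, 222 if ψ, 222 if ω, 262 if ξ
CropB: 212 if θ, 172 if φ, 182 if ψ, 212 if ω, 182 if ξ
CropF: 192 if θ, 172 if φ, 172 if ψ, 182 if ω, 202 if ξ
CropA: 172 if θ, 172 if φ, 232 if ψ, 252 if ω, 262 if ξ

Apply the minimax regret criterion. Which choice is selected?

Column bests: θ=232, φ=252, ψ=232, ω=252, ξ=262.
CropD regrets: 60, 40, 20, 50, 50 → max 60
CropE regrets: 0, 0, 10, 30, 0 → max 30
CropB regrets: 20, 80, 50, 40, 80 → max 80
CropF regrets: 40, 80, 60, 70, 60 → max 80
CropA regrets: 60, 80, 0, 0, 0 → max 80
Smallest max regret = 30 → CropE.

CropE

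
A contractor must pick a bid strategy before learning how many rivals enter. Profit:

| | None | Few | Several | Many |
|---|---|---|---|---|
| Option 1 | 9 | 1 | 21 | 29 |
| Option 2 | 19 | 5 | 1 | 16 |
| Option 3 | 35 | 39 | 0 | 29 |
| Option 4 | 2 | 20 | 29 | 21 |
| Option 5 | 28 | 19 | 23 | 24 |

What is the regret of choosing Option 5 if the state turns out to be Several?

6

Best payoff under Several is 29.
Regret = 29 − 23 = 6.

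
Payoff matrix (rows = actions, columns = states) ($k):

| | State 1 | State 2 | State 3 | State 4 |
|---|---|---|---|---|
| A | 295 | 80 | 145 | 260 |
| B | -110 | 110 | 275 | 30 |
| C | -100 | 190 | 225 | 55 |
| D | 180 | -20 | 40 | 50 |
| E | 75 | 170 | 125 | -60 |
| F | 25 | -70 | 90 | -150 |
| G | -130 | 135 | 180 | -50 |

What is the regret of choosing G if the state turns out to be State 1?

425

Best payoff under State 1 is 295.
Regret = 295 − (-130) = 425.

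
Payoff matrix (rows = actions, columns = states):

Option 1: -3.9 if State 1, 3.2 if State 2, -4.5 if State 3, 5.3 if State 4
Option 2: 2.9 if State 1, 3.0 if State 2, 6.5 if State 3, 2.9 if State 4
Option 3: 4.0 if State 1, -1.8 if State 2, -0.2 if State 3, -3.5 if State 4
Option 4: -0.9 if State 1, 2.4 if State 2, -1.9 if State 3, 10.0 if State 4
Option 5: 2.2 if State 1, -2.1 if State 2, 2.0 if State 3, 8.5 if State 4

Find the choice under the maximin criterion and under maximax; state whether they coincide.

Row minima: Option 1=-4.5, Option 2=2.9, Option 3=-3.5, Option 4=-1.9, Option 5=-2.1
Best worst-case = 2.9 → Option 2.
Row maxima: Option 1=5.3, Option 2=6.5, Option 3=4.0, Option 4=10.0, Option 5=8.5
Best best-case = 10.0 → Option 4.

maximin → Option 2; maximax → Option 4 (disagree)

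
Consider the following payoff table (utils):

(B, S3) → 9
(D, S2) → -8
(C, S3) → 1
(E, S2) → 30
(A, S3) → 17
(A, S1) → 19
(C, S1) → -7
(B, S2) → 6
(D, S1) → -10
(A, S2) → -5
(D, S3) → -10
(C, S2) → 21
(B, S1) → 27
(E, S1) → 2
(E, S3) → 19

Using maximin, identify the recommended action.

Row minima: A=-5, B=6, C=-7, D=-10, E=2
Best worst-case = 6 → B.

B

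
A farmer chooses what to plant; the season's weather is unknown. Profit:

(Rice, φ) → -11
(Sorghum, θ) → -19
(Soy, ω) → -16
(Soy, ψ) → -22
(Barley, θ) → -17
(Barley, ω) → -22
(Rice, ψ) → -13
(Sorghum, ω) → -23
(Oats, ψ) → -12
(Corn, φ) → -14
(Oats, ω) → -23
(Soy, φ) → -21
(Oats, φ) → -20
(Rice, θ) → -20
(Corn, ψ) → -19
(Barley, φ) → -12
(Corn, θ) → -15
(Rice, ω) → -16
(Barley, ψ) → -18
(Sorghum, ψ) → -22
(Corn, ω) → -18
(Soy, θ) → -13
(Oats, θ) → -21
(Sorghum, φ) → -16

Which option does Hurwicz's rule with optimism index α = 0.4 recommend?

Barley: 0.4·(-12) + 0.6·(-22) = -18
Rice: 0.4·(-11) + 0.6·(-20) = -16.4
Soy: 0.4·(-13) + 0.6·(-22) = -18.4
Sorghum: 0.4·(-16) + 0.6·(-23) = -20.2
Oats: 0.4·(-12) + 0.6·(-23) = -18.6
Corn: 0.4·(-14) + 0.6·(-19) = -17
Highest Hurwicz score = -16.4 → Rice.

Rice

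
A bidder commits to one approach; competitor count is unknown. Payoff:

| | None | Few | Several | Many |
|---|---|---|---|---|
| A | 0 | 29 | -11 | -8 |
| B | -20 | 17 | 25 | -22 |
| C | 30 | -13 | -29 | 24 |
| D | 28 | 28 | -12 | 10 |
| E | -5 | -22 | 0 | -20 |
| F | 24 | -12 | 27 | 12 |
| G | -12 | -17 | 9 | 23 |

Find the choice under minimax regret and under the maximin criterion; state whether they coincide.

Column bests: None=30, Few=29, Several=27, Many=24.
A regrets: 30, 0, 38, 32 → max 38
B regrets: 50, 12, 2, 46 → max 50
C regrets: 0, 42, 56, 0 → max 56
D regrets: 2, 1, 39, 14 → max 39
E regrets: 35, 51, 27, 44 → max 51
F regrets: 6, 41, 0, 12 → max 41
G regrets: 42, 46, 18, 1 → max 46
Smallest max regret = 38 → A.
Row minima: A=-11, B=-22, C=-29, D=-12, E=-22, F=-12, G=-17
Best worst-case = -11 → A.

minimax regret → A; maximin → A (agree)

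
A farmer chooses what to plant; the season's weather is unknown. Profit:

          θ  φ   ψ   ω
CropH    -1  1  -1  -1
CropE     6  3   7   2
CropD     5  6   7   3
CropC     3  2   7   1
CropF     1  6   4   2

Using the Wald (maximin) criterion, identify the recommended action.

Row minima: CropH=-1, CropE=2, CropD=3, CropC=1, CropF=1
Best worst-case = 3 → CropD.

CropD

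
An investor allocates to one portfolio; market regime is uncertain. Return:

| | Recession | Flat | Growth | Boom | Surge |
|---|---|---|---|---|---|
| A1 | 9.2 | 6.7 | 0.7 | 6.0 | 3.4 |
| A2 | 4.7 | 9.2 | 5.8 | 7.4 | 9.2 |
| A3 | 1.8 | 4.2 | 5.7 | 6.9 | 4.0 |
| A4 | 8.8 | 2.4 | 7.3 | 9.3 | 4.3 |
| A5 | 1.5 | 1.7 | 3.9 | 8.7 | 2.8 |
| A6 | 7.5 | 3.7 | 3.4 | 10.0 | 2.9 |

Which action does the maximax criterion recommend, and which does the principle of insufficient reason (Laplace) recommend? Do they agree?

Row maxima: A1=9.2, A2=9.2, A3=6.9, A4=9.3, A5=8.7, A6=10.0
Best best-case = 10.0 → A6.
Row averages: A1=5.2, A2=7.26, A3=4.52, A4=6.42, A5=3.72, A6=5.5
Highest average = 7.26 → A2.

maximax → A6; laplace → A2 (disagree)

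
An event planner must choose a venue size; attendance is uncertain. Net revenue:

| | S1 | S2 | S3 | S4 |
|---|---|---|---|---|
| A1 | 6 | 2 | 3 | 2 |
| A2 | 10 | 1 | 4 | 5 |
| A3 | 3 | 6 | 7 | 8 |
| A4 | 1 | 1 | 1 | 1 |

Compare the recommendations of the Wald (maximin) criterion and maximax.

maximin → A3; maximax → A2 (disagree)

Row minima: A1=2, A2=1, A3=3, A4=1
Best worst-case = 3 → A3.
Row maxima: A1=6, A2=10, A3=8, A4=1
Best best-case = 10 → A2.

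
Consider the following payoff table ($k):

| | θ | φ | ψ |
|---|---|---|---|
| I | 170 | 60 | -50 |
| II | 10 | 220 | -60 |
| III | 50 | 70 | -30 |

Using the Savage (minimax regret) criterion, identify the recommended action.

Column bests: θ=170, φ=220, ψ=-30.
I regrets: 0, 160, 20 → max 160
II regrets: 160, 0, 30 → max 160
III regrets: 120, 150, 0 → max 150
Smallest max regret = 150 → III.

III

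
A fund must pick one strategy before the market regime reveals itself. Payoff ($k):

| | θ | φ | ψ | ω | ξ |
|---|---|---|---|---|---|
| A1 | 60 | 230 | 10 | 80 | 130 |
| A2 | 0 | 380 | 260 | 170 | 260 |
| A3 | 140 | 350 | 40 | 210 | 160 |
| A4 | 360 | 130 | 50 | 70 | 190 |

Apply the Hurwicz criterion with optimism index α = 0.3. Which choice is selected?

A4

A1: 0.3·230 + 0.7·10 = 76
A2: 0.3·380 + 0.7·0 = 114
A3: 0.3·350 + 0.7·40 = 133
A4: 0.3·360 + 0.7·50 = 143
Highest Hurwicz score = 143 → A4.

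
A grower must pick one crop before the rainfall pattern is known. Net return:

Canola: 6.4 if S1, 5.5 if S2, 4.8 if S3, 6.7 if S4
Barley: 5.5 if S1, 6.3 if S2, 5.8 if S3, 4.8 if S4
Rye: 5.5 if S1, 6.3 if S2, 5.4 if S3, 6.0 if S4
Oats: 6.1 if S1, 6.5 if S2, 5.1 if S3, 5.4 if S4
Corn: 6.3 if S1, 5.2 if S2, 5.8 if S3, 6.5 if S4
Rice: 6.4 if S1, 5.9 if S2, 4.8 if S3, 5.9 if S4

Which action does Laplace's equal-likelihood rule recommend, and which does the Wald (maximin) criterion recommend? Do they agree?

Row averages: Canola=5.85, Barley=5.6, Rye=5.8, Oats=5.775, Corn=5.95, Rice=5.75
Highest average = 5.95 → Corn.
Row minima: Canola=4.8, Barley=4.8, Rye=5.4, Oats=5.1, Corn=5.2, Rice=4.8
Best worst-case = 5.4 → Rye.

laplace → Corn; maximin → Rye (disagree)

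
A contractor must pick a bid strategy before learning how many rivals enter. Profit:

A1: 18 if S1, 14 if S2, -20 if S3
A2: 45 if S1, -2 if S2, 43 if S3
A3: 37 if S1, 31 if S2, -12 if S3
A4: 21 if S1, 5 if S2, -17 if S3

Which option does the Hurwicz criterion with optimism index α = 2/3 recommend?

A2

A1: 2/3·18 + 1/3·(-20) = 16/3
A2: 2/3·45 + 1/3·(-2) = 88/3
A3: 2/3·37 + 1/3·(-12) = 62/3
A4: 2/3·21 + 1/3·(-17) = 25/3
Highest Hurwicz score = 88/3 → A2.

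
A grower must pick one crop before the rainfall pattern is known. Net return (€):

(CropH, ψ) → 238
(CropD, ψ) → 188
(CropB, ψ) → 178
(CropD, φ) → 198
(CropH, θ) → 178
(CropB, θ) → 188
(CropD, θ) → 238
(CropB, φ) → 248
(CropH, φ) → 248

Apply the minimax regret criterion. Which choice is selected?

Column bests: θ=238, φ=248, ψ=238.
CropH regrets: 60, 0, 0 → max 60
CropB regrets: 50, 0, 60 → max 60
CropD regrets: 0, 50, 50 → max 50
Smallest max regret = 50 → CropD.

CropD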